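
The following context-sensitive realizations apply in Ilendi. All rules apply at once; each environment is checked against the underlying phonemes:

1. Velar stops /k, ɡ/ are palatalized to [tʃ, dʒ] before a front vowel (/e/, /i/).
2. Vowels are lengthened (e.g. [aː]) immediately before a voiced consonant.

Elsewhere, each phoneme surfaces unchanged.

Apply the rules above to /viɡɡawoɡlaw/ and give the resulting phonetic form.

[viːɡɡaːwoːɡlaːw]

/v/ — not in any rule's target class → [v].
/i/ meets the environment for rule 2 (before a voiced consonant) → [iː].
/ɡ/ (between /i/ and /ɡ/) is in the target of rule 1 but the environment (before a front vowel) is not met → [ɡ].
/ɡ/ — between /ɡ/ and /a/; rule 1 does not apply here → [ɡ].
/a/ (between /ɡ/ and /w/) occurs before a voiced consonant → [aː] by rule 2.
/w/ (between /a/ and /o/): no rule targets it → [w].
Rule 2 applies to /o/ (between /w/ and /ɡ/: before a voiced consonant) → [oː].
/ɡ/ (between /o/ and /l/) is in the target of rule 1 but the environment (before a front vowel) is not met → [ɡ].
/l/ stays [l].
/a/ meets the environment for rule 2 (before a voiced consonant) → [aː].
/w/ — not in any rule's target class → [w].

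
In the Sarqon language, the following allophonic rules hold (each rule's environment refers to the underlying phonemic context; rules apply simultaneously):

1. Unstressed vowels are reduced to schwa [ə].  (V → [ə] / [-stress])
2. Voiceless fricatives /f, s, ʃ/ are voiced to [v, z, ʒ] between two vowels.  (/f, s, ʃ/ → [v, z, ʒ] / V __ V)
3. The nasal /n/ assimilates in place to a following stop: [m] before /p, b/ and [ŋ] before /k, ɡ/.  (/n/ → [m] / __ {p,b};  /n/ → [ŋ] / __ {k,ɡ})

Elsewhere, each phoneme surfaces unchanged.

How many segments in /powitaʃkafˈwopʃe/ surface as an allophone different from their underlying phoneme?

Segments that undergo a rule: /o/ → [ə] (rule 1); /i/ → [ə] (rule 1); /a/ → [ə] (rule 1); /a/ → [ə] (rule 1); /e/ → [ə] (rule 1).
All other segments surface unchanged.

5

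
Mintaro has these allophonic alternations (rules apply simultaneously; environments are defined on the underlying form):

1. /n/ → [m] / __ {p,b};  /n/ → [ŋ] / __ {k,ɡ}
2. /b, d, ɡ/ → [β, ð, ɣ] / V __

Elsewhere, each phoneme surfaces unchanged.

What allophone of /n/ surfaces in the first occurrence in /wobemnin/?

[n]

/n/ — between /m/ and /i/; rule 1 does not apply here → [n].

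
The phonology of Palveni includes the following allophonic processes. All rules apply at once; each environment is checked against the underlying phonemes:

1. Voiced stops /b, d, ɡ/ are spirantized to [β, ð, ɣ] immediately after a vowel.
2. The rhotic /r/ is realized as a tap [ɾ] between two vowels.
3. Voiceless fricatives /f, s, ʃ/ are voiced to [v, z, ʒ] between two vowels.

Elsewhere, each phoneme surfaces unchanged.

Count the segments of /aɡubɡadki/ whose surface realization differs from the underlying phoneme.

Segments that undergo a rule: /ɡ/ → [ɣ] (rule 1); /b/ → [β] (rule 1); /d/ → [ð] (rule 1).
All other segments surface unchanged.

3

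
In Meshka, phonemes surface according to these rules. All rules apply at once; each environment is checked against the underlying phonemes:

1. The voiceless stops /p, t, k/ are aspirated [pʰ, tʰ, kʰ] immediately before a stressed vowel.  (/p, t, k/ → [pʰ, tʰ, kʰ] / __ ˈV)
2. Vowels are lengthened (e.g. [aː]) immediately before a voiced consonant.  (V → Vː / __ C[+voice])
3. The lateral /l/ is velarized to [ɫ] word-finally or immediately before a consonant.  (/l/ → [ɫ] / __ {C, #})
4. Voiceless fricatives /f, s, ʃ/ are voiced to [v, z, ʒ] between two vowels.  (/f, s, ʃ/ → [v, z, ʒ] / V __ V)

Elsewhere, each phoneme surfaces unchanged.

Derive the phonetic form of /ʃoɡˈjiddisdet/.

/ʃ/ (word-initial) is in the target of rule 4 but the environment (between two vowels) is not met → [ʃ].
/o/ (between /ʃ/ and /ɡ/): before a voiced consonant, so rule 2 applies → [oː].
/i/ — between /j/ and /d/, before a voiced consonant — surfaces as [iː] (rule 2).
/i/ — between /d/ and /s/; rule 2 does not apply here → [i].
/s/ — between /i/ and /d/; rule 4 does not apply here → [s].
/e/ (between /d/ and /t/): rule 2 targets it, but not before a voiced consonant → unchanged [e].
/t/ — word-final; rule 1 does not apply here → [t].

[ʃoːɡˈjiːddisdet]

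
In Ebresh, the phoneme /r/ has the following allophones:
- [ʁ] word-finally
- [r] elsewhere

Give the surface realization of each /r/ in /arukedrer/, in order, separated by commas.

Occurrence 1 (position 2): no conditioning environment matches → elsewhere allophone [r].
Occurrence 2 (position 7): no conditioning environment matches → elsewhere allophone [r].
Occurrence 3 (position 9): word-finally → [ʁ].

[r], [r], [ʁ]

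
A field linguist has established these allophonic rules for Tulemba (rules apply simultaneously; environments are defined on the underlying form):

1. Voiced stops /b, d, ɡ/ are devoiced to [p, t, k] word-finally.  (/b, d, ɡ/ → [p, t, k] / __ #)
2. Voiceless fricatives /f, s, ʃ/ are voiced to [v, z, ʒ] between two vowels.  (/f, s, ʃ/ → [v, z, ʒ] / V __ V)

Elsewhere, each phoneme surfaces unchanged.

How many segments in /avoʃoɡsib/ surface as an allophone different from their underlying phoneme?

2

Segments that undergo a rule: /ʃ/ → [ʒ] (rule 2); /b/ → [p] (rule 1).
All other segments surface unchanged.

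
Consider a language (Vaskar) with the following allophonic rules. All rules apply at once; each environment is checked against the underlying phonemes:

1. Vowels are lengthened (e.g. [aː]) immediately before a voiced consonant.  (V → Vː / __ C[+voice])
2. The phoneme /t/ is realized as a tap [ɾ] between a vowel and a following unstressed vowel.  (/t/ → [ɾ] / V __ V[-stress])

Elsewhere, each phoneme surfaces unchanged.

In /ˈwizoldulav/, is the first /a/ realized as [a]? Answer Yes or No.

No

/a/ meets the environment for rule 1 (before a voiced consonant) → [aː].
The actual realization is [aː], not [a].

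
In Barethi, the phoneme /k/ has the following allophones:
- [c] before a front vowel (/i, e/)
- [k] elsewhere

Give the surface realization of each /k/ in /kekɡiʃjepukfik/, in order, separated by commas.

Occurrence 1 (position 1): before a front vowel → [c].
Occurrence 2 (position 3): no conditioning environment matches → elsewhere allophone [k].
Occurrence 3 (position 11): no conditioning environment matches → elsewhere allophone [k].
Occurrence 4 (position 14): no conditioning environment matches → elsewhere allophone [k].

[c], [k], [k], [k]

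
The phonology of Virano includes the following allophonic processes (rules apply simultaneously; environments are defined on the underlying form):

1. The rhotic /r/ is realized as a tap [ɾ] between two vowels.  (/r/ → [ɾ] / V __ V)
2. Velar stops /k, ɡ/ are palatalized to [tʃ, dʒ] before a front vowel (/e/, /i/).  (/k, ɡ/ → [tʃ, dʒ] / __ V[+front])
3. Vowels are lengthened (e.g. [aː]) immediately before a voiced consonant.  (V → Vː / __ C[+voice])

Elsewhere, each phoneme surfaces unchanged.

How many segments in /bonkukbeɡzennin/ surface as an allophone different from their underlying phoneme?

Segments that undergo a rule: /o/ → [oː] (rule 3); /e/ → [eː] (rule 3); /e/ → [eː] (rule 3); /i/ → [iː] (rule 3).
All other segments surface unchanged.

4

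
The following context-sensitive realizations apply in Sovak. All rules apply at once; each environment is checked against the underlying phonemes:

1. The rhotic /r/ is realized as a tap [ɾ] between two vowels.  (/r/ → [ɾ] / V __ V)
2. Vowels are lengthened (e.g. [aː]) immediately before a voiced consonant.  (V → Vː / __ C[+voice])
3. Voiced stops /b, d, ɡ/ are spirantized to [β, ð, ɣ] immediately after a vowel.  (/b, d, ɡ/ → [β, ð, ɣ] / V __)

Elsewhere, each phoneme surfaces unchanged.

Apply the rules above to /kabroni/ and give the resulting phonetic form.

/k/ (word-initial): no rule targets it → [k].
/a/ (between /k/ and /b/) occurs before a voiced consonant → [aː] by rule 2.
Rule 3 applies to /b/ (between /a/ and /r/: immediately after a vowel) → [β].
/r/ — between /b/ and /o/; rule 1 does not apply here → [r].
/o/ — between /r/ and /n/, before a voiced consonant — surfaces as [oː] (rule 2).
/n/ stays [n].
/i/ (word-final): rule 2 targets it, but not before a voiced consonant → unchanged [i].

[kaːβroːni]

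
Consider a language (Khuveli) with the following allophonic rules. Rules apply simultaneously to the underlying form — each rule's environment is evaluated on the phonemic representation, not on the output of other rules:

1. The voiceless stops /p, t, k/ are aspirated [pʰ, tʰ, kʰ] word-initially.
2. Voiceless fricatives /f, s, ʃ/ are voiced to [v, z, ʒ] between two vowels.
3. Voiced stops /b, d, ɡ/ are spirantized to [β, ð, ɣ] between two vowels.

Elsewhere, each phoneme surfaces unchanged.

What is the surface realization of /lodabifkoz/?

/l/ (word-initial): no rule targets it → [l].
/o/ (between /l/ and /d/) is unaffected → [o].
/d/ — between /o/ and /a/, between two vowels — surfaces as [ð] (rule 3).
/a/ stays [a].
/b/ (between /a/ and /i/) occurs between two vowels → [β] by rule 3.
/i/ — not in any rule's target class → [i].
/f/ (between /i/ and /k/) is in the target of rule 2 but the environment (between two vowels) is not met → [f].
/k/ (between /f/ and /o/) is in the target of rule 1 but the environment (word-initially) is not met → [k].
/o/ (between /k/ and /z/) is unaffected → [o].
/z/ (word-final): no rule targets it → [z].

[loðaβifkoz]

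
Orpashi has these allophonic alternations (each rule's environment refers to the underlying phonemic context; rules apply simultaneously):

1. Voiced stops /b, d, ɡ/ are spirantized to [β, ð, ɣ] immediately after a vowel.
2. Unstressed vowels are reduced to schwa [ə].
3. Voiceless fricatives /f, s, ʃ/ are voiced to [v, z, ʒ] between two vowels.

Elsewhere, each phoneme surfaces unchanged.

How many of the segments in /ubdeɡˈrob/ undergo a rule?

5

Segments that undergo a rule: /u/ → [ə] (rule 2); /b/ → [β] (rule 1); /e/ → [ə] (rule 2); /ɡ/ → [ɣ] (rule 1); /b/ → [β] (rule 1).
All other segments surface unchanged.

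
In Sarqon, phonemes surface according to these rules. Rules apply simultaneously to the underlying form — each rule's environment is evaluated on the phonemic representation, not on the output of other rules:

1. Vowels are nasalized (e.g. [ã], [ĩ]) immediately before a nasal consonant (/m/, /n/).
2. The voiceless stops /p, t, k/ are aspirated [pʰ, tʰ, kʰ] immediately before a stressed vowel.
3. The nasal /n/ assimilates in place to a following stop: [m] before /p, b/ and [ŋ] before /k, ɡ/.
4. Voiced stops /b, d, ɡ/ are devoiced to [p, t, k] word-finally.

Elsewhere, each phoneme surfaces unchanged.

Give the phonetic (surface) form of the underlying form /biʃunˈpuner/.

/b/ — word-initial; rule 4 does not apply here → [b].
/i/ — between /b/ and /ʃ/; rule 1 does not apply here → [i].
/u/ meets the environment for rule 1 (before a nasal consonant) → [ũ].
/n/ (between /u/ and /p/) occurs before a labial or velar stop → [m] by rule 3.
/p/ — between /n/ and /u/, immediately before a stressed vowel — surfaces as [pʰ] (rule 2).
/u/ (between /p/ and /n/) occurs before a nasal consonant → [ũ] by rule 1.
/n/ — between /u/ and /e/; rule 3 does not apply here → [n].
/e/ (between /n/ and /r/) fails the environment for rule 1, so it stays [e].

[biʃũmˈpʰũner]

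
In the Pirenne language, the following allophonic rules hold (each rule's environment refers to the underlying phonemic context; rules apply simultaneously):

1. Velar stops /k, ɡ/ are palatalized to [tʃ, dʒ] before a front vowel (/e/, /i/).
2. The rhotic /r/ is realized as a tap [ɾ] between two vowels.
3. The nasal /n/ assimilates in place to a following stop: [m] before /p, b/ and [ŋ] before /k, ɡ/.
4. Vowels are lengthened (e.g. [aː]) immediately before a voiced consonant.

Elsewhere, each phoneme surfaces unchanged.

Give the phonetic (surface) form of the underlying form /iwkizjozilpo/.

[iːwtʃiːzjoːziːlpo]

/i/ (word-initial) occurs before a voiced consonant → [iː] by rule 4.
/w/ (between /i/ and /k/) is unaffected → [w].
/k/ meets the environment for rule 1 (before a front vowel) → [tʃ].
/i/ (between /k/ and /z/) occurs before a voiced consonant → [iː] by rule 4.
/z/ (between /i/ and /j/): no rule targets it → [z].
/j/ (between /z/ and /o/) is unaffected → [j].
/o/ (between /j/ and /z/) occurs before a voiced consonant → [oː] by rule 4.
/z/ stays [z].
/i/ (between /z/ and /l/) occurs before a voiced consonant → [iː] by rule 4.
/l/ (between /i/ and /p/): no rule targets it → [l].
/p/ — not in any rule's target class → [p].
/o/ (word-final) is in the target of rule 4 but the environment (before a voiced consonant) is not met → [o].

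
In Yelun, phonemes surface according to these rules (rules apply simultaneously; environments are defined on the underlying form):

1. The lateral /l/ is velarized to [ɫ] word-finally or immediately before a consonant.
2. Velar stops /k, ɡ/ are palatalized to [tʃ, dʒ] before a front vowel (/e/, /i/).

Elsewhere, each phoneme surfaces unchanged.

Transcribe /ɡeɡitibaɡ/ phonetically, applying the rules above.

/ɡ/ (word-initial) occurs before a front vowel → [dʒ] by rule 2.
/e/ (between /ɡ/ and /ɡ/) is unaffected → [e].
/ɡ/ (between /e/ and /i/) occurs before a front vowel → [dʒ] by rule 2.
/i/ (between /ɡ/ and /t/): no rule targets it → [i].
/t/ — not in any rule's target class → [t].
/i/ (between /t/ and /b/) is unaffected → [i].
/b/ — not in any rule's target class → [b].
/a/ — not in any rule's target class → [a].
/ɡ/ (word-final): rule 2 targets it, but not before a front vowel → unchanged [ɡ].

[dʒedʒitibaɡ]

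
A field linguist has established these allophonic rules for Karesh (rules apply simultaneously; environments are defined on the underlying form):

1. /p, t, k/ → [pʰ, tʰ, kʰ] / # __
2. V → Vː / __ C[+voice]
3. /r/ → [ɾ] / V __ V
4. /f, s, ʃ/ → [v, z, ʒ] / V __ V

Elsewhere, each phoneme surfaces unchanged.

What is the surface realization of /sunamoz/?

/s/ — word-initial; rule 4 does not apply here → [s].
Rule 2 applies to /u/ (between /s/ and /n/: before a voiced consonant) → [uː].
/n/ — not in any rule's target class → [n].
Rule 2 applies to /a/ (between /n/ and /m/: before a voiced consonant) → [aː].
/m/ (between /a/ and /o/) is unaffected → [m].
/o/ (between /m/ and /z/): before a voiced consonant, so rule 2 applies → [oː].
/z/ — not in any rule's target class → [z].

[suːnaːmoːz]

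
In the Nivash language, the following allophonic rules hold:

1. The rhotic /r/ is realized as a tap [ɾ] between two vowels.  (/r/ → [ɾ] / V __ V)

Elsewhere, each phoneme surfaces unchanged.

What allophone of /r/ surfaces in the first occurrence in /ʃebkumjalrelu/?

[r]

/r/ (between /l/ and /e/) is in the target of rule 1 but the environment (between two vowels) is not met → [r].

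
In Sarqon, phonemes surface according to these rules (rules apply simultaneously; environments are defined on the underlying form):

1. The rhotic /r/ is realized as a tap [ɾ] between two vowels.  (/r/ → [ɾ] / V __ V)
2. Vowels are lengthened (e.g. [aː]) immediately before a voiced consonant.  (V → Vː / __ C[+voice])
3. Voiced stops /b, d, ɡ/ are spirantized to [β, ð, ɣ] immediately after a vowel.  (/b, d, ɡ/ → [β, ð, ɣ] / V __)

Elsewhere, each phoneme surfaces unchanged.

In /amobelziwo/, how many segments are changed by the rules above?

Segments that undergo a rule: /a/ → [aː] (rule 2); /o/ → [oː] (rule 2); /b/ → [β] (rule 3); /e/ → [eː] (rule 2); /i/ → [iː] (rule 2).
All other segments surface unchanged.

5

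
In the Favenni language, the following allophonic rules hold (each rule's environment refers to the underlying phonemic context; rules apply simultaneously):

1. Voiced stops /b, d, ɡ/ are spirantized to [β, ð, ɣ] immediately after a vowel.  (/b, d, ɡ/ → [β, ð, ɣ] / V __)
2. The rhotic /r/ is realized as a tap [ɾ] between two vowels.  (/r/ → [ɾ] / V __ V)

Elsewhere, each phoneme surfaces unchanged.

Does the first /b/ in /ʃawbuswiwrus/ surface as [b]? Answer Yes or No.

Yes

/b/ (between /w/ and /u/) is in the target of rule 1 but the environment (immediately after a vowel) is not met → [b].
The actual realization is [b], which matches [b].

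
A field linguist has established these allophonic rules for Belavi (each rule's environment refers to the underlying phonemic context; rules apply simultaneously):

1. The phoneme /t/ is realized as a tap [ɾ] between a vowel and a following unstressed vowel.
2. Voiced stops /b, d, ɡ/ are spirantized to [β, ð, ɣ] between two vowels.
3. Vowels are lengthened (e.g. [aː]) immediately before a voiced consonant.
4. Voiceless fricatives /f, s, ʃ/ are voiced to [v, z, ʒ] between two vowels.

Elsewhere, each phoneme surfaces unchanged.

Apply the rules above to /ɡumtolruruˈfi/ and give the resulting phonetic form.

[ɡuːmtoːlruːruˈvi]

/ɡ/ (word-initial) fails the environment for rule 2, so it stays [ɡ].
/u/ — between /ɡ/ and /m/, before a voiced consonant — surfaces as [uː] (rule 3).
/t/ (between /m/ and /o/) is in the target of rule 1 but the environment (between a vowel and a following unstressed vowel) is not met → [t].
/o/ (between /t/ and /l/): before a voiced consonant, so rule 3 applies → [oː].
/u/ (between /r/ and /r/): before a voiced consonant, so rule 3 applies → [uː].
/u/ (between /r/ and /f/) fails the environment for rule 3, so it stays [u].
/f/ (between /u/ and /i/): between two vowels, so rule 4 applies → [v].
/i/ (word-final) fails the environment for rule 3, so it stays [i].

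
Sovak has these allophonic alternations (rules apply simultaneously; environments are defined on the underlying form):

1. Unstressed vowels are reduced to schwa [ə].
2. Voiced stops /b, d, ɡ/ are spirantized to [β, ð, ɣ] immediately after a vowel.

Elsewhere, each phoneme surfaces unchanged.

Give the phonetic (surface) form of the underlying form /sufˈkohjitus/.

/s/ stays [s].
/u/ (between /s/ and /f/): in an unstressed syllable, so rule 1 applies → [ə].
/f/ stays [f].
/k/ (between /f/ and /o/) is unaffected → [k].
/o/ (between /k/ and /h/) is in the target of rule 1 but the environment (in an unstressed syllable) is not met → [o].
/h/ stays [h].
/j/ (between /h/ and /i/): no rule targets it → [j].
/i/ (between /j/ and /t/): in an unstressed syllable, so rule 1 applies → [ə].
/t/ — not in any rule's target class → [t].
/u/ (between /t/ and /s/): in an unstressed syllable, so rule 1 applies → [ə].
/s/ stays [s].

[səfˈkohjətəs]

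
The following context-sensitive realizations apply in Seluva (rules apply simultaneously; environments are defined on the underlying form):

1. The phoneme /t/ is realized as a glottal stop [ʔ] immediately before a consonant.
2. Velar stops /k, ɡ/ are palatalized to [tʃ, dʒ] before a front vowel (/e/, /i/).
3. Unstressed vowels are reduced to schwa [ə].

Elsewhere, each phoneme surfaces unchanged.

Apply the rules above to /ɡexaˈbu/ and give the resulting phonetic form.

Rule 2 applies to /ɡ/ (word-initial: before a front vowel) → [dʒ].
Rule 3 applies to /e/ (between /ɡ/ and /x/: in an unstressed syllable) → [ə].
/x/ (between /e/ and /a/): no rule targets it → [x].
/a/ — between /x/ and /b/, in an unstressed syllable — surfaces as [ə] (rule 3).
/b/ — not in any rule's target class → [b].
/u/ (word-final) fails the environment for rule 3, so it stays [u].

[dʒəxəˈbu]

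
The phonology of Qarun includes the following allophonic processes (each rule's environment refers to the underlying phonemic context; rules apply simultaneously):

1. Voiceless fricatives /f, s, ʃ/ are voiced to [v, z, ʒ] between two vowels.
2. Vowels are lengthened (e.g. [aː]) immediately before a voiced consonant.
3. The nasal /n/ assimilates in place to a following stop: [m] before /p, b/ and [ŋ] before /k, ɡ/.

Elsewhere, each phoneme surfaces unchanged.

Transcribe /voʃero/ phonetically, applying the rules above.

/v/ (word-initial) is unaffected → [v].
/o/ (between /v/ and /ʃ/) fails the environment for rule 2, so it stays [o].
/ʃ/ — between /o/ and /e/, between two vowels — surfaces as [ʒ] (rule 1).
Rule 2 applies to /e/ (between /ʃ/ and /r/: before a voiced consonant) → [eː].
/r/ — not in any rule's target class → [r].
/o/ (word-final): rule 2 targets it, but not before a voiced consonant → unchanged [o].

[voʒeːro]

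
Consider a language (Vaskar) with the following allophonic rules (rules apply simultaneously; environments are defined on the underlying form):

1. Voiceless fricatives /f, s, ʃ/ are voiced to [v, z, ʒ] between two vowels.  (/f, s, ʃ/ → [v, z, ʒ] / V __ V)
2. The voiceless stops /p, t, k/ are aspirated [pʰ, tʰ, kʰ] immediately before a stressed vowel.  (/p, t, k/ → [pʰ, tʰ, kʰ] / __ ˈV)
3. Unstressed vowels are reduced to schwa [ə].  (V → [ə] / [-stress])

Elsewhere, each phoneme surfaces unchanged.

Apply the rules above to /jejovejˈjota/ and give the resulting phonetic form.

/j/ stays [j].
/e/ — between /j/ and /j/, in an unstressed syllable — surfaces as [ə] (rule 3).
/j/ — not in any rule's target class → [j].
/o/ — between /j/ and /v/, in an unstressed syllable — surfaces as [ə] (rule 3).
/v/ (between /o/ and /e/): no rule targets it → [v].
/e/ — between /v/ and /j/, in an unstressed syllable — surfaces as [ə] (rule 3).
/j/ (between /e/ and /j/): no rule targets it → [j].
/j/ stays [j].
/o/ (between /j/ and /t/): rule 3 targets it, but not in an unstressed syllable → unchanged [o].
/t/ — between /o/ and /a/; rule 2 does not apply here → [t].
/a/ (word-final) occurs in an unstressed syllable → [ə] by rule 3.

[jəjəvəjˈjotə]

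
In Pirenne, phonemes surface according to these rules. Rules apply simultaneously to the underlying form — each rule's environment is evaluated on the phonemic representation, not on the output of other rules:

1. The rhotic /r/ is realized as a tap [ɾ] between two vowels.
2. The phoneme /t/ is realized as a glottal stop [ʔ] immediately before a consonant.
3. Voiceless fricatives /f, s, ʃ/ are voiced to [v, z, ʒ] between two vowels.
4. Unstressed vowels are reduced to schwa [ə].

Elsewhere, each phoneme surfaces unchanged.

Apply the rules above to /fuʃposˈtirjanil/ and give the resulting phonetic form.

[fəʃpəsˈtirjənəl]

/f/ (word-initial) is in the target of rule 3 but the environment (between two vowels) is not met → [f].
/u/ (between /f/ and /ʃ/): in an unstressed syllable, so rule 4 applies → [ə].
/ʃ/ (between /u/ and /p/) is in the target of rule 3 but the environment (between two vowels) is not met → [ʃ].
/p/ — not in any rule's target class → [p].
Rule 4 applies to /o/ (between /p/ and /s/: in an unstressed syllable) → [ə].
/s/ (between /o/ and /t/) is in the target of rule 3 but the environment (between two vowels) is not met → [s].
/t/ (between /s/ and /i/) fails the environment for rule 2, so it stays [t].
/i/ (between /t/ and /r/) is in the target of rule 4 but the environment (in an unstressed syllable) is not met → [i].
/r/ — between /i/ and /j/; rule 1 does not apply here → [r].
/j/ (between /r/ and /a/): no rule targets it → [j].
Rule 4 applies to /a/ (between /j/ and /n/: in an unstressed syllable) → [ə].
/n/ — not in any rule's target class → [n].
/i/ (between /n/ and /l/): in an unstressed syllable, so rule 4 applies → [ə].
/l/ (word-final): no rule targets it → [l].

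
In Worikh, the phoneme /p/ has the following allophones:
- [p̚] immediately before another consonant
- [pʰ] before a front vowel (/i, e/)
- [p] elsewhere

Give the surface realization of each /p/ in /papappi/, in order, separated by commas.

Occurrence 1 (position 1): no conditioning environment matches → elsewhere allophone [p].
Occurrence 2 (position 3): no conditioning environment matches → elsewhere allophone [p].
Occurrence 3 (position 5): immediately before another consonant → [p̚].
Occurrence 4 (position 6): before a front vowel (/i, e/) → [pʰ].

[p], [p], [p̚], [pʰ]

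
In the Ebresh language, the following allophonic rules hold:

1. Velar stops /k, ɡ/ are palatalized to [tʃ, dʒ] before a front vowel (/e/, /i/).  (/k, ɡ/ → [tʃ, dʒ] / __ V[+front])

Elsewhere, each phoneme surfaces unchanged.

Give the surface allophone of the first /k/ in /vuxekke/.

/k/ (between /e/ and /k/) fails the environment for rule 1, so it stays [k].

[k]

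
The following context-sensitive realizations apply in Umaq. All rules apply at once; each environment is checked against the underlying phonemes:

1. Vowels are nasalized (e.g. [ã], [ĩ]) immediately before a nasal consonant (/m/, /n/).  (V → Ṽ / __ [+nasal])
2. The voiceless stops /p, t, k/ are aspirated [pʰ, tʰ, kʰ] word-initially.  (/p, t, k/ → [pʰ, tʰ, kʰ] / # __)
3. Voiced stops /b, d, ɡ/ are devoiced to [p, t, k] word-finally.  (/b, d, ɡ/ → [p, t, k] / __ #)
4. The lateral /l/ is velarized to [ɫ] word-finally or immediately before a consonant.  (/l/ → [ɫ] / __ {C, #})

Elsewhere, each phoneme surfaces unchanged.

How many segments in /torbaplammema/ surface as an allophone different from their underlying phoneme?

Segments that undergo a rule: /t/ → [tʰ] (rule 2); /a/ → [ã] (rule 1); /e/ → [ẽ] (rule 1).
All other segments surface unchanged.

3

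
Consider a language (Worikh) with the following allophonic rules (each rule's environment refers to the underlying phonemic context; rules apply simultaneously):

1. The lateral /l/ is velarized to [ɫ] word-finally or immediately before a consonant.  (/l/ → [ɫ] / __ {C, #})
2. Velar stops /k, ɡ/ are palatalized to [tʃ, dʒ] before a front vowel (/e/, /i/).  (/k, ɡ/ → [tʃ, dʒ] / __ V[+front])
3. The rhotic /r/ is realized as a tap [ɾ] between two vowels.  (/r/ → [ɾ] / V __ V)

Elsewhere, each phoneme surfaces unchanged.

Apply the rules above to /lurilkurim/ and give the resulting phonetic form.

[luɾiɫkuɾim]

/l/ (word-initial): rule 1 targets it, but not word-finally or immediately before a consonant → unchanged [l].
/u/ stays [u].
/r/ (between /u/ and /i/): between two vowels, so rule 3 applies → [ɾ].
/i/ — not in any rule's target class → [i].
/l/ — between /i/ and /k/, word-finally or immediately before a consonant — surfaces as [ɫ] (rule 1).
/k/ (between /l/ and /u/) fails the environment for rule 2, so it stays [k].
/u/ (between /k/ and /r/) is unaffected → [u].
/r/ — between /u/ and /i/, between two vowels — surfaces as [ɾ] (rule 3).
/i/ (between /r/ and /m/): no rule targets it → [i].
/m/ (word-final): no rule targets it → [m].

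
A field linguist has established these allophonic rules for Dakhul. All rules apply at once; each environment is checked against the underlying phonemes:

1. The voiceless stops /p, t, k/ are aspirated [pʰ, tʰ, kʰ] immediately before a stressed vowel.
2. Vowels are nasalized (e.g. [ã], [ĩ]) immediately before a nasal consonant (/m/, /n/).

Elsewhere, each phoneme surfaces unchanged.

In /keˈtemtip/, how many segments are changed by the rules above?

Segments that undergo a rule: /t/ → [tʰ] (rule 1); /e/ → [ẽ] (rule 2).
All other segments surface unchanged.

2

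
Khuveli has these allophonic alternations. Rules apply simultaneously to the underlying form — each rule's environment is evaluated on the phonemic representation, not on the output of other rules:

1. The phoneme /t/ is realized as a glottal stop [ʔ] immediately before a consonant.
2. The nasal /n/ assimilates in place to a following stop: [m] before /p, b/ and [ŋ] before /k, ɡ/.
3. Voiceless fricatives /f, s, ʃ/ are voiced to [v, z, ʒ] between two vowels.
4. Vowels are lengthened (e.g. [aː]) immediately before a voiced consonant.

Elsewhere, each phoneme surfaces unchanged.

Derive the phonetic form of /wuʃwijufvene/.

/w/ — not in any rule's target class → [w].
/u/ (between /w/ and /ʃ/): rule 4 targets it, but not before a voiced consonant → unchanged [u].
/ʃ/ (between /u/ and /w/) is in the target of rule 3 but the environment (between two vowels) is not met → [ʃ].
/w/ (between /ʃ/ and /i/): no rule targets it → [w].
/i/ meets the environment for rule 4 (before a voiced consonant) → [iː].
/j/ (between /i/ and /u/) is unaffected → [j].
/u/ — between /j/ and /f/; rule 4 does not apply here → [u].
/f/ (between /u/ and /v/) is in the target of rule 3 but the environment (between two vowels) is not met → [f].
/v/ — not in any rule's target class → [v].
/e/ meets the environment for rule 4 (before a voiced consonant) → [eː].
/n/ — between /e/ and /e/; rule 2 does not apply here → [n].
/e/ (word-final): rule 4 targets it, but not before a voiced consonant → unchanged [e].

[wuʃwiːjufveːne]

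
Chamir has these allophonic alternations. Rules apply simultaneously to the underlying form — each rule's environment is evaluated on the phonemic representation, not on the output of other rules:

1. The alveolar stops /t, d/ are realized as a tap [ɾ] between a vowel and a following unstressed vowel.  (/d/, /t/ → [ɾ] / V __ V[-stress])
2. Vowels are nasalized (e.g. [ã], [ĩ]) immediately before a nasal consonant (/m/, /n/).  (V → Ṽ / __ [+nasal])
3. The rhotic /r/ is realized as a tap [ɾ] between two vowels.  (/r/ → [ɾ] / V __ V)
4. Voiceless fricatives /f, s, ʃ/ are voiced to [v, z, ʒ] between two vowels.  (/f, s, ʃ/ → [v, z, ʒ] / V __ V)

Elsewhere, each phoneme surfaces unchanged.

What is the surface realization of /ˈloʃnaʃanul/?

/o/ (between /l/ and /ʃ/): rule 2 targets it, but not before a nasal consonant → unchanged [o].
/ʃ/ — between /o/ and /n/; rule 4 does not apply here → [ʃ].
/a/ — between /n/ and /ʃ/; rule 2 does not apply here → [a].
Rule 4 applies to /ʃ/ (between /a/ and /a/: between two vowels) → [ʒ].
/a/ (between /ʃ/ and /n/) occurs before a nasal consonant → [ã] by rule 2.
/u/ (between /n/ and /l/) fails the environment for rule 2, so it stays [u].

[ˈloʃnaʒãnul]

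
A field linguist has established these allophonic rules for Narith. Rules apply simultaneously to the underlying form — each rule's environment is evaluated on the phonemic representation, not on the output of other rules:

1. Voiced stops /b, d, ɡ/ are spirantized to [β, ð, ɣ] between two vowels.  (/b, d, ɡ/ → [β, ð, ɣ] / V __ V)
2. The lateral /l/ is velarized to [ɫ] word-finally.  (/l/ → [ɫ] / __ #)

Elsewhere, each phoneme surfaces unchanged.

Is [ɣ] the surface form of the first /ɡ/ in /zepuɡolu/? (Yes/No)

Yes

/ɡ/ (between /u/ and /o/) occurs between two vowels → [ɣ] by rule 1.
The actual realization is [ɣ], which matches [ɣ].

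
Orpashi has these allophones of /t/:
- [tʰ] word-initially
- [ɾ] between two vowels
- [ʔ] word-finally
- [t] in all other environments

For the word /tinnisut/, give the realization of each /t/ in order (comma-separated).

[tʰ], [ʔ]

Occurrence 1 (position 1): word-initially → [tʰ].
Occurrence 2 (position 8): word-finally → [ʔ].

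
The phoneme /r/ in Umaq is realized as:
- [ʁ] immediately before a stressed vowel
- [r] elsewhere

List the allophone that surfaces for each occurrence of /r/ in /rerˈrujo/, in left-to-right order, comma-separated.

Occurrence 1 (position 1): no conditioning environment matches → elsewhere allophone [r].
Occurrence 2 (position 3): no conditioning environment matches → elsewhere allophone [r].
Occurrence 3 (position 4): immediately before a stressed vowel → [ʁ].

[r], [r], [ʁ]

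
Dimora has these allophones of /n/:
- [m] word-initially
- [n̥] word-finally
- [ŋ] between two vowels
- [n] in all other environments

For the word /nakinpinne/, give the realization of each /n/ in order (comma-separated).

[m], [n], [n], [n]

Occurrence 1 (position 1): word-initially → [m].
Occurrence 2 (position 5): no conditioning environment matches → elsewhere allophone [n].
Occurrence 3 (position 8): no conditioning environment matches → elsewhere allophone [n].
Occurrence 4 (position 9): no conditioning environment matches → elsewhere allophone [n].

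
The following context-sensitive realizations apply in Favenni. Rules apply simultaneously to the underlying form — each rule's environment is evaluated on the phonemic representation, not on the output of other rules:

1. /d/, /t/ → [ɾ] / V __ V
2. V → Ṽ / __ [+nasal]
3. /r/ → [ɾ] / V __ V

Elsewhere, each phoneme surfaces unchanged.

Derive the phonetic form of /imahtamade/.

Rule 2 applies to /i/ (word-initial: before a nasal consonant) → [ĩ].
/a/ (between /m/ and /h/): rule 2 targets it, but not before a nasal consonant → unchanged [a].
/t/ (between /h/ and /a/) is in the target of rule 1 but the environment (between two vowels) is not met → [t].
Rule 2 applies to /a/ (between /t/ and /m/: before a nasal consonant) → [ã].
/a/ (between /m/ and /d/): rule 2 targets it, but not before a nasal consonant → unchanged [a].
/d/ — between /a/ and /e/, between two vowels — surfaces as [ɾ] (rule 1).
/e/ (word-final) is in the target of rule 2 but the environment (before a nasal consonant) is not met → [e].

[ĩmahtãmaɾe]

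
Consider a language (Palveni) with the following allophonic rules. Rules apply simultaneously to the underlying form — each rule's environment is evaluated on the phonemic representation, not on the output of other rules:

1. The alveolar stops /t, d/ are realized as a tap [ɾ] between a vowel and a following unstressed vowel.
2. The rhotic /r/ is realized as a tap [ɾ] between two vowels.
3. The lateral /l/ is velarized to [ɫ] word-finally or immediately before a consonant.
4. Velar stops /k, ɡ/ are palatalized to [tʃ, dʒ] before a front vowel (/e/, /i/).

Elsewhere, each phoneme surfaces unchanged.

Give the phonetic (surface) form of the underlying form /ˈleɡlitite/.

[ˈleɡliɾiɾe]

/l/ (word-initial) is in the target of rule 3 but the environment (word-finally or immediately before a consonant) is not met → [l].
/e/ — not in any rule's target class → [e].
/ɡ/ (between /e/ and /l/) is in the target of rule 4 but the environment (before a front vowel) is not met → [ɡ].
/l/ (between /ɡ/ and /i/) fails the environment for rule 3, so it stays [l].
/i/ (between /l/ and /t/): no rule targets it → [i].
/t/ — between /i/ and /i/, between a vowel and a following unstressed vowel — surfaces as [ɾ] (rule 1).
/i/ (between /t/ and /t/) is unaffected → [i].
/t/ (between /i/ and /e/) occurs between a vowel and a following unstressed vowel → [ɾ] by rule 1.
/e/ stays [e].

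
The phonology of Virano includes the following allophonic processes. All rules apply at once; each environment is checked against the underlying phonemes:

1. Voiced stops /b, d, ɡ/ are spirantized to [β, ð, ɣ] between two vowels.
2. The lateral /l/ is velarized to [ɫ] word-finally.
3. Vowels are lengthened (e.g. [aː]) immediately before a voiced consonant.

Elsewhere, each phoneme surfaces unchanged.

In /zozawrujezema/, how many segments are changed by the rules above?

Segments that undergo a rule: /o/ → [oː] (rule 3); /a/ → [aː] (rule 3); /u/ → [uː] (rule 3); /e/ → [eː] (rule 3); /e/ → [eː] (rule 3).
All other segments surface unchanged.

5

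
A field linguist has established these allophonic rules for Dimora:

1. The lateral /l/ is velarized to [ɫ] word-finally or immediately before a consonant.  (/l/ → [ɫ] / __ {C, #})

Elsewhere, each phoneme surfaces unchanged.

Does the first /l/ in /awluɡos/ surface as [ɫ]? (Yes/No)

/l/ (between /w/ and /u/) is in the target of rule 1 but the environment (word-finally or immediately before a consonant) is not met → [l].
The actual realization is [l], not [ɫ].

No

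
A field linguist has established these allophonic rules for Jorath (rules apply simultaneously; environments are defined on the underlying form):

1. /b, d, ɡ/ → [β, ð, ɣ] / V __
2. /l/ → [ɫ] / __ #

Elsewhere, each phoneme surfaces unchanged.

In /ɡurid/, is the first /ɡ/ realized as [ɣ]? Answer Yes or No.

/ɡ/ (word-initial): rule 1 targets it, but not immediately after a vowel → unchanged [ɡ].
The actual realization is [ɡ], not [ɣ].

No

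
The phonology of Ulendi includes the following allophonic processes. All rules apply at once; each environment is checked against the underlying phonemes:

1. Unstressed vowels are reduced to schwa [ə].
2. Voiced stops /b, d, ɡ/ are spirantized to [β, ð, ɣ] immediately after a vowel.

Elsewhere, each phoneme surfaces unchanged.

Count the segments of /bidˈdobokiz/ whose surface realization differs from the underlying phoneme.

5

Segments that undergo a rule: /i/ → [ə] (rule 1); /d/ → [ð] (rule 2); /b/ → [β] (rule 2); /o/ → [ə] (rule 1); /i/ → [ə] (rule 1).
All other segments surface unchanged.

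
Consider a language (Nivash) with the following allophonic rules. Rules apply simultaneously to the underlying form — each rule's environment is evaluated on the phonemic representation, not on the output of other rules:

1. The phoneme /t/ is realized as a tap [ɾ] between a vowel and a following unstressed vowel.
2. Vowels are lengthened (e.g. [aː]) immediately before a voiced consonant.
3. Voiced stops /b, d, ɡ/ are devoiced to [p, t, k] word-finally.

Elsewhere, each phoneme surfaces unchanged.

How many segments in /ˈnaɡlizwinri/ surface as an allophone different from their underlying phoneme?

Segments that undergo a rule: /a/ → [aː] (rule 2); /i/ → [iː] (rule 2); /i/ → [iː] (rule 2).
All other segments surface unchanged.

3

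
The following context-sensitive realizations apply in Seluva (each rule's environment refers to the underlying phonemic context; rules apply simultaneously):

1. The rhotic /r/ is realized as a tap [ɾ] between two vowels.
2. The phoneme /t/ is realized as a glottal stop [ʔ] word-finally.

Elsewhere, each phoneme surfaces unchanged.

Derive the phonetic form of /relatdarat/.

/r/ (word-initial) fails the environment for rule 1, so it stays [r].
/e/ stays [e].
/l/ stays [l].
/a/ — not in any rule's target class → [a].
/t/ (between /a/ and /d/): rule 2 targets it, but not word-finally → unchanged [t].
/d/ (between /t/ and /a/) is unaffected → [d].
/a/ (between /d/ and /r/) is unaffected → [a].
/r/ — between /a/ and /a/, between two vowels — surfaces as [ɾ] (rule 1).
/a/ (between /r/ and /t/): no rule targets it → [a].
/t/ (word-final) occurs word-finally → [ʔ] by rule 2.

[relatdaɾaʔ]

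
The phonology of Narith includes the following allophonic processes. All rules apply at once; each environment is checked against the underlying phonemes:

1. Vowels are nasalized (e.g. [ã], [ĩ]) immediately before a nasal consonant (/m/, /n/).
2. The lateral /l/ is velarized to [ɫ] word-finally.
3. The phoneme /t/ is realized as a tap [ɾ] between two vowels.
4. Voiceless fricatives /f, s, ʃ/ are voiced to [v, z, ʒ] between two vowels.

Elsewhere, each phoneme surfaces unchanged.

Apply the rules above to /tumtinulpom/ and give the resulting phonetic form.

[tũmtĩnulpõm]

/t/ (word-initial) is in the target of rule 3 but the environment (between two vowels) is not met → [t].
/u/ (between /t/ and /m/) occurs before a nasal consonant → [ũ] by rule 1.
/m/ (between /u/ and /t/): no rule targets it → [m].
/t/ (between /m/ and /i/) is in the target of rule 3 but the environment (between two vowels) is not met → [t].
/i/ (between /t/ and /n/): before a nasal consonant, so rule 1 applies → [ĩ].
/n/ (between /i/ and /u/) is unaffected → [n].
/u/ (between /n/ and /l/) fails the environment for rule 1, so it stays [u].
/l/ (between /u/ and /p/): rule 2 targets it, but not word-finally → unchanged [l].
/p/ (between /l/ and /o/): no rule targets it → [p].
Rule 1 applies to /o/ (between /p/ and /m/: before a nasal consonant) → [õ].
/m/ stays [m].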